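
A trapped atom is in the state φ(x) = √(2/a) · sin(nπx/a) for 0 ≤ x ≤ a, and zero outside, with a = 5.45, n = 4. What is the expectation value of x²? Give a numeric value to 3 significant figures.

9.81

⟨x²⟩ = ∫ x²·|φ|² dx (integrals over the domain).
With sin²θ = (1 − cos2θ)/2 on 0 ≤ x ≤ a: ∫sin²(nπx/a) dx = a/2, ∫x·sin²(nπx/a) dx = a²/4, ∫x²·sin²(nπx/a) dx = a³·(1/6 − 1/(4n²π²)); higher powers xᵏ the same way, integrating xᵏ·cos(2nπx/a) by parts.
⟨x²⟩ = 9.8068.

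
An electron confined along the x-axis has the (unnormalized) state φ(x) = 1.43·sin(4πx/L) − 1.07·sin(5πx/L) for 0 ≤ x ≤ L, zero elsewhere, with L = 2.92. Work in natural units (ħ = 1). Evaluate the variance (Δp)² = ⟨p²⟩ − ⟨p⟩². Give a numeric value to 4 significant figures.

22.26

Compute ⟨p⟩ and ⟨p²⟩ separately; (Δp)² = ⟨p²⟩ − ⟨p⟩².
d²/dx² sin(jπx/L) = −(jπ/L)²·sin(jπx/L); on 0 ≤ x ≤ L, ∫sin²(jπx/L) dx = L/2 and ∫sin(jπx/L)·sin(lπx/L) dx = 0 for j ≠ l, so only diagonal terms survive in ∫|φ|² and ∫φ·φ″; ∫φ·φ′ dx = [φ²/2] between the walls = 0.
Normalization: ∫|φ|² dx = 4.6571.
⟨p⟩ = 0.0000 and ⟨p²⟩ = 22.260.
(Δp)² = 22.260 − (0.0000)² = 22.260.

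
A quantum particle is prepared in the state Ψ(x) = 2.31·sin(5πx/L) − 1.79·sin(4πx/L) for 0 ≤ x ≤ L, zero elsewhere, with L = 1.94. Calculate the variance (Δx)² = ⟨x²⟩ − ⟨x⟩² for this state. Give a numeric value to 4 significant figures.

Compute ⟨x⟩ and ⟨x²⟩ separately, then (Δx)² = ⟨x²⟩ − ⟨x⟩².
On 0 ≤ x ≤ L (j ≠ l): ∫sin²(jπx/L) dx = L/2, ∫sin(jπx/L)·sin(lπx/L) dx = 0; diagonal moments ∫x·sin²(jπx/L) dx = L²/4, ∫x²·sin²(jπx/L) dx = L³·(1/6 − 1/(4j²π²)); cross terms ∫x·sin(jπx/L)·sin(lπx/L) dx = 0 for j + l even and −4jlL²/(π²(j² − l²)²) for j + l odd, ∫x²·sin(jπx/L)·sin(lπx/L) dx = (−1)^(j+l)·4jlL³/(π²(j² − l²)²); higher powers the same way via product-to-sum and parts.
Normalization: ∫|Ψ|² dx = 8.2840.
⟨x⟩ = 1.3460 and ⟨x²⟩ = 1.9747.
(Δx)² = 1.9747 − (1.3460)² = 0.16304.

0.1630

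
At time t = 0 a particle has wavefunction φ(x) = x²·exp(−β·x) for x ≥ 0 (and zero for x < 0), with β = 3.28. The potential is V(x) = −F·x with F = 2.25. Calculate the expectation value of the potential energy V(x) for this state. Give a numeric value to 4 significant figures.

-1.715

⟨V⟩ = ∫ V(x)·|φ|² dx / ∫|φ|² dx.
Every integrand reduces to terms xʲ·e^(−2βx) on [0, ∞); use ∫₀^∞ xʲ·e^(−2βx) dx = j!/(2β)^(j+1).
State is unnormalized: ∫|φ|² dx = 0.0019756, and ∫φ*·V(x)·φ dx = -0.0033880, so ⟨V⟩ = -0.0033880 / 0.0019756.
⟨V⟩ = -1.7149.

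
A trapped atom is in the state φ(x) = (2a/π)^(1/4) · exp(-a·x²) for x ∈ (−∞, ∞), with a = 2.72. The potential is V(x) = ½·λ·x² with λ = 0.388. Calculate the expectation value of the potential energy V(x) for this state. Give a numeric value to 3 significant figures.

⟨V⟩ = ∫ V(x)·|φ|² dx.
Gaussian moments: ∫x^(2j)·e^(−2ax²) dx = (2j−1)!!/(4a)^j · √(π/(2a)), odd powers integrate to 0; here √(π/(2a)) = 0.75993.
⟨V⟩ = 0.017831.

0.0178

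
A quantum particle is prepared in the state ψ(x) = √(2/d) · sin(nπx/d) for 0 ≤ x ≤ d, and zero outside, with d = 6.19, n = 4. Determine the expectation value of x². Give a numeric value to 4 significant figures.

12.65

⟨x²⟩ = ∫ x²·|ψ|² dx (integrals over the domain).
With sin²θ = (1 − cos2θ)/2 on 0 ≤ x ≤ d: ∫sin²(nπx/d) dx = d/2, ∫x·sin²(nπx/d) dx = d²/4, ∫x²·sin²(nπx/d) dx = d³·(1/6 − 1/(4n²π²)); higher powers xᵏ the same way, integrating xᵏ·cos(2nπx/d) by parts.
⟨x²⟩ = 12.651.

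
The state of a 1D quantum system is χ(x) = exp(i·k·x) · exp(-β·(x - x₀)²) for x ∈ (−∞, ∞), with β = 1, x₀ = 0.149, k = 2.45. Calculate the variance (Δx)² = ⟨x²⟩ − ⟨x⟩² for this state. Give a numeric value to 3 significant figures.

0.250

Compute ⟨x⟩ and ⟨x²⟩ separately, then (Δx)² = ⟨x²⟩ − ⟨x⟩².
Gaussian moments (u = x − x₀): ∫u^(2j)·e^(−2βu²) du = (2j−1)!!/(4β)^j · √(π/(2β)), odd powers integrate to 0; here √(π/(2β)) = 1.2533.
Normalization: ∫|χ|² dx = 1.2533.
⟨x⟩ = 0.14900 and ⟨x²⟩ = 0.27220.
(Δx)² = 0.27220 − (0.14900)² = 0.25000.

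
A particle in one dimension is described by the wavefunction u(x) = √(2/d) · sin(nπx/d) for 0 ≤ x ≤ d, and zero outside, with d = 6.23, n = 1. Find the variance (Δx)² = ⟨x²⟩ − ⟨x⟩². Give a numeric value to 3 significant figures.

1.27

Compute ⟨x⟩ and ⟨x²⟩ separately, then (Δx)² = ⟨x²⟩ − ⟨x⟩².
With sin²θ = (1 − cos2θ)/2 on 0 ≤ x ≤ d: ∫sin²(nπx/d) dx = d/2, ∫x·sin²(nπx/d) dx = d²/4, ∫x²·sin²(nπx/d) dx = d³·(1/6 − 1/(4n²π²)); higher powers xᵏ the same way, integrating xᵏ·cos(2nπx/d) by parts.
⟨x⟩ = 3.1150 and ⟨x²⟩ = 10.971.
(Δx)² = 10.971 − (3.1150)² = 1.2681.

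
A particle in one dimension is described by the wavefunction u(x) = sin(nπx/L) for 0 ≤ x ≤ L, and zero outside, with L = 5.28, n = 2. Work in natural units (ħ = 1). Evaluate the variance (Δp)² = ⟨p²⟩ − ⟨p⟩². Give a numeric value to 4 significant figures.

Compute ⟨p⟩ and ⟨p²⟩ separately; (Δp)² = ⟨p²⟩ − ⟨p⟩².
d/dx sin(nπx/L) = (nπ/L)·cos(nπx/L) and d²/dx² sin(nπx/L) = −(nπ/L)²·sin(nπx/L); on 0 ≤ x ≤ L, ∫sin²(nπx/L) dx = L/2 and ∫sin(nπx/L)·cos(nπx/L) dx = 0.
Normalization: ∫|u|² dx = 2.6400.
⟨p⟩ = 0.0000 and ⟨p²⟩ = 1.4161.
(Δp)² = 1.4161 − (0.0000)² = 1.4161.

1.416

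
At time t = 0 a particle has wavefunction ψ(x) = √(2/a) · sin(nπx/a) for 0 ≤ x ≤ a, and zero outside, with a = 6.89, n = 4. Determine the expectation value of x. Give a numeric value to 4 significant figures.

⟨x⟩ = ∫ x·|ψ|² dx (integrals over the domain).
With sin²θ = (1 − cos2θ)/2 on 0 ≤ x ≤ a: ∫sin²(nπx/a) dx = a/2, ∫x·sin²(nπx/a) dx = a²/4, ∫x²·sin²(nπx/a) dx = a³·(1/6 − 1/(4n²π²)); higher powers xᵏ the same way, integrating xᵏ·cos(2nπx/a) by parts.
⟨x⟩ = 3.4450.

3.445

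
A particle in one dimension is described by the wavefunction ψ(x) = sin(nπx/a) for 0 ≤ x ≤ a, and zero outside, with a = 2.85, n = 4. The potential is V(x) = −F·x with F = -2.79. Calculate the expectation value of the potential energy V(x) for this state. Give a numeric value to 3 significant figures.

⟨V⟩ = ∫ V(x)·|ψ|² dx / ∫|ψ|² dx.
With sin²θ = (1 − cos2θ)/2 on 0 ≤ x ≤ a: ∫sin²(nπx/a) dx = a/2, ∫x·sin²(nπx/a) dx = a²/4, ∫x²·sin²(nπx/a) dx = a³·(1/6 − 1/(4n²π²)); higher powers xᵏ the same way, integrating xᵏ·cos(2nπx/a) by parts.
State is unnormalized: ∫|ψ|² dx = 1.4250, and ∫ψ*·V(x)·ψ dx = 5.6654, so ⟨V⟩ = 5.6654 / 1.4250.
⟨V⟩ = 3.9758.

3.98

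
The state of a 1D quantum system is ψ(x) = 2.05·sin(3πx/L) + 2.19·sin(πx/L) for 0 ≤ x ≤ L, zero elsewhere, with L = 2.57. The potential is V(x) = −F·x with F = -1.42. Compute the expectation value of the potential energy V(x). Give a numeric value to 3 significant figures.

⟨V⟩ = ∫ V(x)·|ψ|² dx / ∫|ψ|² dx.
On 0 ≤ x ≤ L (j ≠ l): ∫sin²(jπx/L) dx = L/2, ∫sin(jπx/L)·sin(lπx/L) dx = 0; diagonal moments ∫x·sin²(jπx/L) dx = L²/4, ∫x²·sin²(jπx/L) dx = L³·(1/6 − 1/(4j²π²)); cross terms ∫x·sin(jπx/L)·sin(lπx/L) dx = 0 for j + l even and −4jlL²/(π²(j² − l²)²) for j + l odd, ∫x²·sin(jπx/L)·sin(lπx/L) dx = (−1)^(j+l)·4jlL³/(π²(j² − l²)²); higher powers the same way via product-to-sum and parts.
State is unnormalized: ∫|ψ|² dx = 11.563, and ∫ψ*·V(x)·ψ dx = 21.099, so ⟨V⟩ = 21.099 / 11.563.
⟨V⟩ = 1.8247.

1.82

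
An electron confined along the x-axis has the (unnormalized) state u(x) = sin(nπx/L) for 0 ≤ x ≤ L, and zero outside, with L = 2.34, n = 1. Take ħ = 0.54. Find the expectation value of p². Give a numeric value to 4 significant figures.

0.5256

p² u = −ħ² d²u/dx²; ⟨p²⟩ = −ħ² ∫ u*·u'' dx / ∫|u|² dx.
d/dx sin(nπx/L) = (nπ/L)·cos(nπx/L) and d²/dx² sin(nπx/L) = −(nπ/L)²·sin(nπx/L); on 0 ≤ x ≤ L, ∫sin²(nπx/L) dx = L/2 and ∫sin(nπx/L)·cos(nπx/L) dx = 0.
State is unnormalized: ∫|u|² dx = 1.1700, and ∫u*·(−ħ² u'') dx = 0.61495, so ⟨p²⟩ = 0.61495 / 1.1700.
⟨p²⟩ = 0.52560.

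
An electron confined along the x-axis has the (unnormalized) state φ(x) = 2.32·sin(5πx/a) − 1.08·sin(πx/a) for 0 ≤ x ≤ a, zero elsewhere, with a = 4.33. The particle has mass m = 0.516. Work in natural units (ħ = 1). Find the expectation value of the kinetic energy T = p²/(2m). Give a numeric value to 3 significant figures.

10.6

T = −(ħ²/2m) d²/dx², so ⟨T⟩ = −(ħ²/2m) ∫ φ*·φ'' dx / ∫|φ|² dx; with m = 0.516.
d²/dx² sin(jπx/a) = −(jπ/a)²·sin(jπx/a); on 0 ≤ x ≤ a, ∫sin²(jπx/a) dx = a/2 and ∫sin(jπx/a)·sin(lπx/a) dx = 0 for j ≠ l, so only diagonal terms survive in ∫|φ|² and ∫φ·φ″; ∫φ·φ′ dx = [φ²/2] between the walls = 0.
State is unnormalized: ∫|φ|² dx = 14.178, and ∫φ*·(−ħ²/2m · φ'') dx = 149.89, so ⟨T⟩ = 149.89 / 14.178.
⟨T⟩ = 10.572.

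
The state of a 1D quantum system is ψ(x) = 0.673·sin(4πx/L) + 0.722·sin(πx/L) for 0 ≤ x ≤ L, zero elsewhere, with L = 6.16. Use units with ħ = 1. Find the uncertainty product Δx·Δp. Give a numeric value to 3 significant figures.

2.07

Δx = √(⟨x²⟩−⟨x⟩²), Δp = √(⟨p²⟩−⟨p⟩²).
On 0 ≤ x ≤ L (j ≠ l): ∫sin²(jπx/L) dx = L/2, ∫sin(jπx/L)·sin(lπx/L) dx = 0; diagonal moments ∫x·sin²(jπx/L) dx = L²/4, ∫x²·sin²(jπx/L) dx = L³·(1/6 − 1/(4j²π²)); cross terms ∫x·sin(jπx/L)·sin(lπx/L) dx = 0 for j + l even and −4jlL²/(π²(j² − l²)²) for j + l odd, ∫x²·sin(jπx/L)·sin(lπx/L) dx = (−1)^(j+l)·4jlL³/(π²(j² − l²)²); higher powers the same way via product-to-sum and parts. d²/dx² sin(jπx/L) = −(jπ/L)²·sin(jπx/L); on 0 ≤ x ≤ L, ∫sin²(jπx/L) dx = L/2 and ∫sin(jπx/L)·sin(lπx/L) dx = 0 for j ≠ l, so only diagonal terms survive in ∫|ψ|² and ∫ψ·ψ″; ∫ψ·ψ′ dx = [ψ²/2] between the walls = 0.
Normalization: ∫|ψ|² dx = 3.0006.
⟨x⟩ = 2.9915, ⟨x²⟩ = 11.019 ⇒ Δx = 1.4387.
⟨p⟩ = 0.0000, ⟨p²⟩ = 2.0740 ⇒ Δp = 1.4401.
Δx·Δp = 2.0719.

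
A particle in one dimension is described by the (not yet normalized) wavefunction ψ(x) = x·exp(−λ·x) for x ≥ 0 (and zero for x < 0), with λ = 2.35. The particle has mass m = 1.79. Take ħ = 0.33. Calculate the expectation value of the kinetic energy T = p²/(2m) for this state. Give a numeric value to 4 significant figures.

0.1680

T = −(ħ²/2m) d²/dx², so ⟨T⟩ = −(ħ²/2m) ∫ ψ*·ψ'' dx / ∫|ψ|² dx; with m = 1.79.
Differentiate x·exp(−λ·x) with the product rule; every integrand then reduces to terms xʲ·e^(−2λx) on [0, ∞), with ∫₀^∞ xʲ·e^(−2λx) dx = j!/(2λ)^(j+1).
State is unnormalized: ∫|ψ|² dx = 0.019264, and ∫ψ*·(−ħ²/2m · ψ'') dx = 0.0032361, so ⟨T⟩ = 0.0032361 / 0.019264.
⟨T⟩ = 0.16799.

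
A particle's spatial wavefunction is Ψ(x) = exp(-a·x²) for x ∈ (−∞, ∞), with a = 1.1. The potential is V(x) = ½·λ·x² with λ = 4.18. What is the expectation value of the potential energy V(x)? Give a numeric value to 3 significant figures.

⟨V⟩ = ∫ V(x)·|Ψ|² dx / ∫|Ψ|² dx.
Gaussian moments: ∫x^(2j)·e^(−2ax²) dx = (2j−1)!!/(4a)^j · √(π/(2a)), odd powers integrate to 0; here √(π/(2a)) = 1.1950.
State is unnormalized: ∫|Ψ|² dx = 1.1950, and ∫Ψ*·V(x)·Ψ dx = 0.56762, so ⟨V⟩ = 0.56762 / 1.1950.
⟨V⟩ = 0.47500.

0.475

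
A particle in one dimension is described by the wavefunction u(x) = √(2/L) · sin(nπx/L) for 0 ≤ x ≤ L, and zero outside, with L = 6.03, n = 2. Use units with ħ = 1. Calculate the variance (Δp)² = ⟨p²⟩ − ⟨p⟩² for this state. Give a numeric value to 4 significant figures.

Compute ⟨p⟩ and ⟨p²⟩ separately; (Δp)² = ⟨p²⟩ − ⟨p⟩².
d/dx sin(nπx/L) = (nπ/L)·cos(nπx/L) and d²/dx² sin(nπx/L) = −(nπ/L)²·sin(nπx/L); on 0 ≤ x ≤ L, ∫sin²(nπx/L) dx = L/2 and ∫sin(nπx/L)·cos(nπx/L) dx = 0.
⟨p⟩ = 0.0000 and ⟨p²⟩ = 1.0857.
(Δp)² = 1.0857 − (0.0000)² = 1.0857.

1.086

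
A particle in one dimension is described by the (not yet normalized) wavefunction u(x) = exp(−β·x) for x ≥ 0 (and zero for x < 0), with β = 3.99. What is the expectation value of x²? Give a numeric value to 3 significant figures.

0.0314

⟨x²⟩ = ∫ x²·|u|² dx / ∫|u|² dx (integrals over the domain).
Every integrand reduces to terms xʲ·e^(−2βx) on [0, ∞); use ∫₀^∞ xʲ·e^(−2βx) dx = j!/(2β)^(j+1).
State is unnormalized: ∫|u|² dx = 0.12531, and ∫u*·x²·u dx = 0.0039357, so ⟨x²⟩ = 0.0039357 / 0.12531.
⟨x²⟩ = 0.031407.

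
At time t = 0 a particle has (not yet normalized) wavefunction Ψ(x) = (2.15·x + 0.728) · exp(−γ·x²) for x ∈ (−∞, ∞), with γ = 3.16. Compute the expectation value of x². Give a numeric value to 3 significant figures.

⟨x²⟩ = ∫ x²·|Ψ|² dx / ∫|Ψ|² dx (integrals over the domain).
Expand each integrand as polynomial × e^(−2γx²) and use ∫x^(2j)·e^(−2γx²) dx = (2j−1)!!/(4γ)^j · √(π/(2γ)), odd powers → 0; here √(π/(2γ)) = 0.70504.
State is unnormalized: ∫|Ψ|² dx = 0.63150, and ∫Ψ*·x²·Ψ dx = 0.090758, so ⟨x²⟩ = 0.090758 / 0.63150.
⟨x²⟩ = 0.14372.

0.144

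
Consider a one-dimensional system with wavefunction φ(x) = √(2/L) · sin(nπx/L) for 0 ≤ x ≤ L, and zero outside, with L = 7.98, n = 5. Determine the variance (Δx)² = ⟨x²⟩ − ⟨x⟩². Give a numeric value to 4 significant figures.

5.178

Compute ⟨x⟩ and ⟨x²⟩ separately, then (Δx)² = ⟨x²⟩ − ⟨x⟩².
With sin²θ = (1 − cos2θ)/2 on 0 ≤ x ≤ L: ∫sin²(nπx/L) dx = L/2, ∫x·sin²(nπx/L) dx = L²/4, ∫x²·sin²(nπx/L) dx = L³·(1/6 − 1/(4n²π²)); higher powers xᵏ the same way, integrating xᵏ·cos(2nπx/L) by parts.
⟨x⟩ = 3.9900 and ⟨x²⟩ = 21.098.
(Δx)² = 21.098 − (3.9900)² = 5.1777.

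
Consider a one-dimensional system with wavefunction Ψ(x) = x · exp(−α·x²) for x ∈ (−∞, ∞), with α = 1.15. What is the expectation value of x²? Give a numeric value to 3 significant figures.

⟨x²⟩ = ∫ x²·|Ψ|² dx / ∫|Ψ|² dx (integrals over the domain).
Expand each integrand as polynomial × e^(−2αx²) and use ∫x^(2j)·e^(−2αx²) dx = (2j−1)!!/(4α)^j · √(π/(2α)), odd powers → 0; here √(π/(2α)) = 1.1687.
State is unnormalized: ∫|Ψ|² dx = 0.25407, and ∫Ψ*·x²·Ψ dx = 0.16570, so ⟨x²⟩ = 0.16570 / 0.25407.
⟨x²⟩ = 0.65217.

0.652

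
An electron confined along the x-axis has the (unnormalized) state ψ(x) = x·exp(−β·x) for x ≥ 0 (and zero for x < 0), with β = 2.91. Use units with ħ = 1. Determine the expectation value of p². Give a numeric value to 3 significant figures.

p² ψ = −ħ² d²ψ/dx²; ⟨p²⟩ = −ħ² ∫ ψ*·ψ'' dx / ∫|ψ|² dx.
Differentiate x·exp(−β·x) with the product rule; every integrand then reduces to terms xʲ·e^(−2βx) on [0, ∞), with ∫₀^∞ xʲ·e^(−2βx) dx = j!/(2β)^(j+1).
State is unnormalized: ∫|ψ|² dx = 0.010145, and ∫ψ*·(−ħ² ψ'') dx = 0.085911, so ⟨p²⟩ = 0.085911 / 0.010145.
⟨p²⟩ = 8.4681.

8.47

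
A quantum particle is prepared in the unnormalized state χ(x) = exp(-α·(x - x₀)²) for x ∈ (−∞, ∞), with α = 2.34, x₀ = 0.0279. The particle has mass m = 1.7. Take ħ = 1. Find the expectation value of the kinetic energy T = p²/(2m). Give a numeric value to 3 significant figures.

T = −(ħ²/2m) d²/dx², so ⟨T⟩ = −(ħ²/2m) ∫ χ*·χ'' dx / ∫|χ|² dx; with m = 1.7.
Gaussian moments (u = x − x₀): ∫u^(2j)·e^(−2αu²) du = (2j−1)!!/(4α)^j · √(π/(2α)), odd powers integrate to 0; here √(π/(2α)) = 0.81932. Derivatives: d/dx e^(−αu²) = −2αu·e^(−αu²), d²/dx² e^(−αu²) = (4α²u² − 2α)·e^(−αu²).
State is unnormalized: ∫|χ|² dx = 0.81932, and ∫χ*·(−ħ²/2m · χ'') dx = 0.56388, so ⟨T⟩ = 0.56388 / 0.81932.
⟨T⟩ = 0.68824.

0.688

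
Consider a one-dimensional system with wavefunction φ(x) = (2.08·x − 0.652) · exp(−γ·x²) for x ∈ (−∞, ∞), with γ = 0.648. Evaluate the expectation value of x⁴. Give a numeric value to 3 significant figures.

1.87

⟨x⁴⟩ = ∫ x⁴·|φ|² dx / ∫|φ|² dx (integrals over the domain).
Expand each integrand as polynomial × e^(−2γx²) and use ∫x^(2j)·e^(−2γx²) dx = (2j−1)!!/(4γ)^j · √(π/(2γ)), odd powers → 0; here √(π/(2γ)) = 1.5569.
State is unnormalized: ∫|φ|² dx = 3.2606, and ∫φ*·x⁴·φ dx = 6.0976, so ⟨x⁴⟩ = 6.0976 / 3.2606.
⟨x⁴⟩ = 1.8701.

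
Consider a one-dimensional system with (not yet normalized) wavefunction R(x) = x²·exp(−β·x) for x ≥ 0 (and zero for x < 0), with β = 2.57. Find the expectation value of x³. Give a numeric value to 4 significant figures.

1.546

⟨x³⟩ = ∫ x³·|R|² dx / ∫|R|² dx (integrals over the domain).
Every integrand reduces to terms xʲ·e^(−2βx) on [0, ∞); use ∫₀^∞ xʲ·e^(−2βx) dx = j!/(2β)^(j+1).
State is unnormalized: ∫|R|² dx = 0.0066895, and ∫R*·x³·R dx = 0.010345, so ⟨x³⟩ = 0.010345 / 0.0066895.
⟨x³⟩ = 1.5464.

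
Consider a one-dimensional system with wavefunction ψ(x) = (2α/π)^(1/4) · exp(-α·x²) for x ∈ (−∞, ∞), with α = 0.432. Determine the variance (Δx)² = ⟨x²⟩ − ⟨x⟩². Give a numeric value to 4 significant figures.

Compute ⟨x⟩ and ⟨x²⟩ separately, then (Δx)² = ⟨x²⟩ − ⟨x⟩².
Gaussian moments: ∫x^(2j)·e^(−2αx²) dx = (2j−1)!!/(4α)^j · √(π/(2α)), odd powers integrate to 0; here √(π/(2α)) = 1.9069.
⟨x⟩ = 0.0000 and ⟨x²⟩ = 0.57870.
(Δx)² = 0.57870 − (0.0000)² = 0.57870.

0.5787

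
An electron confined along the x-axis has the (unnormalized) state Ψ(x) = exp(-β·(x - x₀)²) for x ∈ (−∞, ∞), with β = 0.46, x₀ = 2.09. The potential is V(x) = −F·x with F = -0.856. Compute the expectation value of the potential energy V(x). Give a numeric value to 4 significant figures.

⟨V⟩ = ∫ V(x)·|Ψ|² dx / ∫|Ψ|² dx.
Gaussian moments (u = x − x₀): ∫u^(2j)·e^(−2βu²) du = (2j−1)!!/(4β)^j · √(π/(2β)), odd powers integrate to 0; here √(π/(2β)) = 1.8479.
State is unnormalized: ∫|Ψ|² dx = 1.8479, and ∫Ψ*·V(x)·Ψ dx = 3.3060, so ⟨V⟩ = 3.3060 / 1.8479.
⟨V⟩ = 1.7890.

1.789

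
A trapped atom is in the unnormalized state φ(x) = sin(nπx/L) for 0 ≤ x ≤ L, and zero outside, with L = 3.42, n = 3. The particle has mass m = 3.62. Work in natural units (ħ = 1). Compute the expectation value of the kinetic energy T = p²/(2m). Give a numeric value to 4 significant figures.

T = −(ħ²/2m) d²/dx², so ⟨T⟩ = −(ħ²/2m) ∫ φ*·φ'' dx / ∫|φ|² dx; with m = 3.62.
d/dx sin(nπx/L) = (nπ/L)·cos(nπx/L) and d²/dx² sin(nπx/L) = −(nπ/L)²·sin(nπx/L); on 0 ≤ x ≤ L, ∫sin²(nπx/L) dx = L/2 and ∫sin(nπx/L)·cos(nπx/L) dx = 0.
State is unnormalized: ∫|φ|² dx = 1.7100, and ∫φ*·(−ħ²/2m · φ'') dx = 1.7937, so ⟨T⟩ = 1.7937 / 1.7100.
⟨T⟩ = 1.0489.

1.049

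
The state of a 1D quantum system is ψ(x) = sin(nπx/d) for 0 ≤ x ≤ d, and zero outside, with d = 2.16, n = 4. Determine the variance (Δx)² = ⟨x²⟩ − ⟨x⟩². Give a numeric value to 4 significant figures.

Compute ⟨x⟩ and ⟨x²⟩ separately, then (Δx)² = ⟨x²⟩ − ⟨x⟩².
With sin²θ = (1 − cos2θ)/2 on 0 ≤ x ≤ d: ∫sin²(nπx/d) dx = d/2, ∫x·sin²(nπx/d) dx = d²/4, ∫x²·sin²(nπx/d) dx = d³·(1/6 − 1/(4n²π²)); higher powers xᵏ the same way, integrating xᵏ·cos(2nπx/d) by parts.
Normalization: ∫|ψ|² dx = 1.0800.
⟨x⟩ = 1.0800 and ⟨x²⟩ = 1.5404.
(Δx)² = 1.5404 − (1.0800)² = 0.37403.

0.3740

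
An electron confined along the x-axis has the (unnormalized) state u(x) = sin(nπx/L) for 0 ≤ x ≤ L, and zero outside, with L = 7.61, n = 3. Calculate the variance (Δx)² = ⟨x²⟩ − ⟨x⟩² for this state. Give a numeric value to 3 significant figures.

4.50

Compute ⟨x⟩ and ⟨x²⟩ separately, then (Δx)² = ⟨x²⟩ − ⟨x⟩².
With sin²θ = (1 − cos2θ)/2 on 0 ≤ x ≤ L: ∫sin²(nπx/L) dx = L/2, ∫x·sin²(nπx/L) dx = L²/4, ∫x²·sin²(nπx/L) dx = L³·(1/6 − 1/(4n²π²)); higher powers xᵏ the same way, integrating xᵏ·cos(2nπx/L) by parts.
Normalization: ∫|u|² dx = 3.8050.
⟨x⟩ = 3.8050 and ⟨x²⟩ = 18.978.
(Δx)² = 18.978 − (3.8050)² = 4.5000.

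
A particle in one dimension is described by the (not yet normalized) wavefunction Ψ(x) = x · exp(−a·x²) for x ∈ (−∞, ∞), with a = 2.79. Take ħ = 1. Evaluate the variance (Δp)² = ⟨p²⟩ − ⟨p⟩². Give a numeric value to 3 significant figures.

Compute ⟨p⟩ and ⟨p²⟩ separately; (Δp)² = ⟨p²⟩ − ⟨p⟩².
Expand each integrand as polynomial × e^(−2ax²) and use ∫x^(2j)·e^(−2ax²) dx = (2j−1)!!/(4a)^j · √(π/(2a)), odd powers → 0; here √(π/(2a)) = 0.75034. Differentiate with the product rule, d/dx e^(−ax²) = −2ax·e^(−ax²).
Normalization: ∫|Ψ|² dx = 0.067235.
⟨p⟩ = 0.0000 and ⟨p²⟩ = 8.3700.
(Δp)² = 8.3700 − (0.0000)² = 8.3700.

8.37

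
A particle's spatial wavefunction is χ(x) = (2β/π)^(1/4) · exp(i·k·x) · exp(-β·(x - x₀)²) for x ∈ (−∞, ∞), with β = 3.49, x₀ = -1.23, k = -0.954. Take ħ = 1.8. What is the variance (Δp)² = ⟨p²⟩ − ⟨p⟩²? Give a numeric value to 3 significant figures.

Compute ⟨p⟩ and ⟨p²⟩ separately; (Δp)² = ⟨p²⟩ − ⟨p⟩².
Gaussian moments (u = x − x₀): ∫u^(2j)·e^(−2βu²) du = (2j−1)!!/(4β)^j · √(π/(2β)), odd powers integrate to 0; here √(π/(2β)) = 0.67088. Derivatives: χ′ = (ik − 2βu)·χ, χ″ = ((ik − 2βu)² − 2β)·χ; the odd-in-u pieces drop out.
⟨p⟩ = -1.7172 and ⟨p²⟩ = 14.256.
(Δp)² = 14.256 − (-1.7172)² = 11.308.

11.3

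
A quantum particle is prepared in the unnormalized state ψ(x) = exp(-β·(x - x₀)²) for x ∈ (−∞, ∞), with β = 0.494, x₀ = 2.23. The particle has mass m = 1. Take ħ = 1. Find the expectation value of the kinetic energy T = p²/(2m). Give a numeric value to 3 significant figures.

0.247

T = −(ħ²/2m) d²/dx², so ⟨T⟩ = −(ħ²/2m) ∫ ψ*·ψ'' dx / ∫|ψ|² dx; with m = 1.
Gaussian moments (u = x − x₀): ∫u^(2j)·e^(−2βu²) du = (2j−1)!!/(4β)^j · √(π/(2β)), odd powers integrate to 0; here √(π/(2β)) = 1.7832. Derivatives: d/dx e^(−βu²) = −2βu·e^(−βu²), d²/dx² e^(−βu²) = (4β²u² − 2β)·e^(−βu²).
State is unnormalized: ∫|ψ|² dx = 1.7832, and ∫ψ*·(−ħ²/2m · ψ'') dx = 0.44045, so ⟨T⟩ = 0.44045 / 1.7832.
⟨T⟩ = 0.24700.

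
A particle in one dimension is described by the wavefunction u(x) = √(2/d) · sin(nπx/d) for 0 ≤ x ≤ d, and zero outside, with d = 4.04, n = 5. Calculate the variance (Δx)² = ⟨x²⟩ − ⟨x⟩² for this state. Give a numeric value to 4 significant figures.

Compute ⟨x⟩ and ⟨x²⟩ separately, then (Δx)² = ⟨x²⟩ − ⟨x⟩².
With sin²θ = (1 − cos2θ)/2 on 0 ≤ x ≤ d: ∫sin²(nπx/d) dx = d/2, ∫x·sin²(nπx/d) dx = d²/4, ∫x²·sin²(nπx/d) dx = d³·(1/6 − 1/(4n²π²)); higher powers xᵏ the same way, integrating xᵏ·cos(2nπx/d) by parts.
⟨x⟩ = 2.0200 and ⟨x²⟩ = 5.4075.
(Δx)² = 5.4075 − (2.0200)² = 1.3271.

1.327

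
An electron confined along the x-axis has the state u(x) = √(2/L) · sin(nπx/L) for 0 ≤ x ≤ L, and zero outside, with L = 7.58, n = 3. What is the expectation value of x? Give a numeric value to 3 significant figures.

3.79

⟨x⟩ = ∫ x·|u|² dx (integrals over the domain).
With sin²θ = (1 − cos2θ)/2 on 0 ≤ x ≤ L: ∫sin²(nπx/L) dx = L/2, ∫x·sin²(nπx/L) dx = L²/4, ∫x²·sin²(nπx/L) dx = L³·(1/6 − 1/(4n²π²)); higher powers xᵏ the same way, integrating xᵏ·cos(2nπx/L) by parts.
⟨x⟩ = 3.7900.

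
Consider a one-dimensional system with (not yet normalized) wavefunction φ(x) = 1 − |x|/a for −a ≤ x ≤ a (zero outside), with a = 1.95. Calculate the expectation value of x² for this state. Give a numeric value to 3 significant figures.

⟨x²⟩ = ∫ x²·|φ|² dx / ∫|φ|² dx (integrals over the domain).
φ is even, so ∫ over [−a, a] = 2∫₀ᵃ with φ = 1 − x/a there: ∫₀ᵃ (1 − x/a)² dx = a/3, ∫₀ᵃ x²(1 − x/a)² dx = a³/30, ∫₀ᵃ x⁴(1 − x/a)² dx = a⁵/105.
State is unnormalized: ∫|φ|² dx = 1.3000, and ∫φ*·x²·φ dx = 0.49433, so ⟨x²⟩ = 0.49433 / 1.3000.
⟨x²⟩ = 0.38025.

0.380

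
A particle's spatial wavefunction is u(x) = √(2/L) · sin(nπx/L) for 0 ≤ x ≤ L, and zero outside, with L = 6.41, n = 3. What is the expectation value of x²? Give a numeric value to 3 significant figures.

⟨x²⟩ = ∫ x²·|u|² dx (integrals over the domain).
With sin²θ = (1 − cos2θ)/2 on 0 ≤ x ≤ L: ∫sin²(nπx/L) dx = L/2, ∫x·sin²(nπx/L) dx = L²/4, ∫x²·sin²(nπx/L) dx = L³·(1/6 − 1/(4n²π²)); higher powers xᵏ the same way, integrating xᵏ·cos(2nπx/L) by parts.
⟨x²⟩ = 13.465.

13.5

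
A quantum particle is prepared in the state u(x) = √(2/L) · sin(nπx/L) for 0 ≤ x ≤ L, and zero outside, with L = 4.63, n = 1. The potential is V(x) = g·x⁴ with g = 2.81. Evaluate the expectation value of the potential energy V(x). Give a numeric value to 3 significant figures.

⟨V⟩ = ∫ V(x)·|u|² dx.
With sin²θ = (1 − cos2θ)/2 on 0 ≤ x ≤ L: ∫sin²(nπx/L) dx = L/2, ∫x·sin²(nπx/L) dx = L²/4, ∫x²·sin²(nπx/L) dx = L³·(1/6 − 1/(4n²π²)); higher powers xᵏ the same way, integrating xᵏ·cos(2nπx/L) by parts.
⟨V⟩ = 147.31.

147.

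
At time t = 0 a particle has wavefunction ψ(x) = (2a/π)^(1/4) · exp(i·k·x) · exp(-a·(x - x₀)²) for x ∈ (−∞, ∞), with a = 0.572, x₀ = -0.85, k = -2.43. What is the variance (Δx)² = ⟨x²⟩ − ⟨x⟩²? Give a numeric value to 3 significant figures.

0.437

Compute ⟨x⟩ and ⟨x²⟩ separately, then (Δx)² = ⟨x²⟩ − ⟨x⟩².
Gaussian moments (u = x − x₀): ∫u^(2j)·e^(−2au²) du = (2j−1)!!/(4a)^j · √(π/(2a)), odd powers integrate to 0; here √(π/(2a)) = 1.6572.
⟨x⟩ = -0.85000 and ⟨x²⟩ = 1.1596.
(Δx)² = 1.1596 − (-0.85000)² = 0.43706.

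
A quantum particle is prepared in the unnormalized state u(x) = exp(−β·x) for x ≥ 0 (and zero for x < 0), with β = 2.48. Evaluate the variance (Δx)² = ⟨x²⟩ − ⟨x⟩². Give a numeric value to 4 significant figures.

0.04065

Compute ⟨x⟩ and ⟨x²⟩ separately, then (Δx)² = ⟨x²⟩ − ⟨x⟩².
Every integrand reduces to terms xʲ·e^(−2βx) on [0, ∞); use ∫₀^∞ xʲ·e^(−2βx) dx = j!/(2β)^(j+1).
Normalization: ∫|u|² dx = 0.20161.
⟨x⟩ = 0.20161 and ⟨x²⟩ = 0.081296.
(Δx)² = 0.081296 − (0.20161)² = 0.040648.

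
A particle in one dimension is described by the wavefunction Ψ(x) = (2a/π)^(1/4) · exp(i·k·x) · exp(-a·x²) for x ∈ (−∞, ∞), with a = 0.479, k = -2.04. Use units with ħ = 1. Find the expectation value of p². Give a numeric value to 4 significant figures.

4.641

p² Ψ = −ħ² d²Ψ/dx²; ⟨p²⟩ = −ħ² ∫ Ψ*·Ψ'' dx.
Gaussian moments: ∫x^(2j)·e^(−2ax²) dx = (2j−1)!!/(4a)^j · √(π/(2a)), odd powers integrate to 0; here √(π/(2a)) = 1.8109. Derivatives: Ψ′ = (ik − 2ax)·Ψ, Ψ″ = ((ik − 2ax)² − 2a)·Ψ; the odd-in-x pieces drop out.
⟨p²⟩ = 4.6406.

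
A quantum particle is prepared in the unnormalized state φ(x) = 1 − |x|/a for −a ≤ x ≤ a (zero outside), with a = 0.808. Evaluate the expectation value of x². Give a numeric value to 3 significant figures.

0.0653

⟨x²⟩ = ∫ x²·|φ|² dx / ∫|φ|² dx (integrals over the domain).
φ is even, so ∫ over [−a, a] = 2∫₀ᵃ with φ = 1 − x/a there: ∫₀ᵃ (1 − x/a)² dx = a/3, ∫₀ᵃ x²(1 − x/a)² dx = a³/30, ∫₀ᵃ x⁴(1 − x/a)² dx = a⁵/105.
State is unnormalized: ∫|φ|² dx = 0.53867, and ∫φ*·x²·φ dx = 0.035168, so ⟨x²⟩ = 0.035168 / 0.53867.
⟨x²⟩ = 0.065286.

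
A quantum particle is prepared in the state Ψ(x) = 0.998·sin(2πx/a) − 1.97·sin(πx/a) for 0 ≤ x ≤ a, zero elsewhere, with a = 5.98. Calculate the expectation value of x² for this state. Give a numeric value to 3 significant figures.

⟨x²⟩ = ∫ x²·|Ψ|² dx / ∫|Ψ|² dx (integrals over the domain).
On 0 ≤ x ≤ a (j ≠ l): ∫sin²(jπx/a) dx = a/2, ∫sin(jπx/a)·sin(lπx/a) dx = 0; diagonal moments ∫x·sin²(jπx/a) dx = a²/4, ∫x²·sin²(jπx/a) dx = a³·(1/6 − 1/(4j²π²)); cross terms ∫x·sin(jπx/a)·sin(lπx/a) dx = 0 for j + l even and −4jla²/(π²(j² − l²)²) for j + l odd, ∫x²·sin(jπx/a)·sin(lπx/a) dx = (−1)^(j+l)·4jla³/(π²(j² − l²)²); higher powers the same way via product-to-sum and parts.
State is unnormalized: ∫|Ψ|² dx = 14.582, and ∫Ψ*·x²·Ψ dx = 227.18, so ⟨x²⟩ = 227.18 / 14.582.
⟨x²⟩ = 15.580.

15.6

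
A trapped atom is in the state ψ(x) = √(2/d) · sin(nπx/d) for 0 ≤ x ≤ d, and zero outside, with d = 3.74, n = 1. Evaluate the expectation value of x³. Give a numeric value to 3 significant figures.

9.10

⟨x³⟩ = ∫ x³·|ψ|² dx (integrals over the domain).
With sin²θ = (1 − cos2θ)/2 on 0 ≤ x ≤ d: ∫sin²(nπx/d) dx = d/2, ∫x·sin²(nπx/d) dx = d²/4, ∫x²·sin²(nπx/d) dx = d³·(1/6 − 1/(4n²π²)); higher powers xᵏ the same way, integrating xᵏ·cos(2nπx/d) by parts.
⟨x³⟩ = 9.1030.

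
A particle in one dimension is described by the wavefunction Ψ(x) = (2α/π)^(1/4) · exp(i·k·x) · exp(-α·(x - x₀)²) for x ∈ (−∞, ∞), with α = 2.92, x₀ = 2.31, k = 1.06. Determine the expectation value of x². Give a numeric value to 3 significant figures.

5.42

⟨x²⟩ = ∫ x²·|Ψ|² dx (integrals over the domain).
Gaussian moments (u = x − x₀): ∫u^(2j)·e^(−2αu²) du = (2j−1)!!/(4α)^j · √(π/(2α)), odd powers integrate to 0; here √(π/(2α)) = 0.73345.
⟨x²⟩ = 5.4217.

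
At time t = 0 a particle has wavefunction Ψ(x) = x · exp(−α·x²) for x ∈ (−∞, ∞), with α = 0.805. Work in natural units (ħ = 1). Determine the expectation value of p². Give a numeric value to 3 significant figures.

p² Ψ = −ħ² d²Ψ/dx²; ⟨p²⟩ = −ħ² ∫ Ψ*·Ψ'' dx / ∫|Ψ|² dx.
Expand each integrand as polynomial × e^(−2αx²) and use ∫x^(2j)·e^(−2αx²) dx = (2j−1)!!/(4α)^j · √(π/(2α)), odd powers → 0; here √(π/(2α)) = 1.3969. Differentiate with the product rule, d/dx e^(−αx²) = −2αx·e^(−αx²).
State is unnormalized: ∫|Ψ|² dx = 0.43382, and ∫Ψ*·(−ħ² Ψ'') dx = 1.0477, so ⟨p²⟩ = 1.0477 / 0.43382.
⟨p²⟩ = 2.4150.

2.42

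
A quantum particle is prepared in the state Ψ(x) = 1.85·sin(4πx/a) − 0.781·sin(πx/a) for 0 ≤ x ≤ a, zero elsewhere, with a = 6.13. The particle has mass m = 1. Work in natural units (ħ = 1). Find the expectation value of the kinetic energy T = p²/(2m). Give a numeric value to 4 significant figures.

T = −(ħ²/2m) d²/dx², so ⟨T⟩ = −(ħ²/2m) ∫ Ψ*·Ψ'' dx / ∫|Ψ|² dx; with m = 1.
d²/dx² sin(jπx/a) = −(jπ/a)²·sin(jπx/a); on 0 ≤ x ≤ a, ∫sin²(jπx/a) dx = a/2 and ∫sin(jπx/a)·sin(lπx/a) dx = 0 for j ≠ l, so only diagonal terms survive in ∫|Ψ|² and ∫Ψ·Ψ″; ∫Ψ·Ψ′ dx = [Ψ²/2] between the walls = 0.
State is unnormalized: ∫|Ψ|² dx = 12.359, and ∫Ψ*·(−ħ²/2m · Ψ'') dx = 22.287, so ⟨T⟩ = 22.287 / 12.359.
⟨T⟩ = 1.8032.

1.803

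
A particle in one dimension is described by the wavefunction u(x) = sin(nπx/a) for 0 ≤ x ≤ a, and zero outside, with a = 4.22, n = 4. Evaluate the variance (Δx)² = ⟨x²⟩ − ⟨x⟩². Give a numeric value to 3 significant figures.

1.43

Compute ⟨x⟩ and ⟨x²⟩ separately, then (Δx)² = ⟨x²⟩ − ⟨x⟩².
With sin²θ = (1 − cos2θ)/2 on 0 ≤ x ≤ a: ∫sin²(nπx/a) dx = a/2, ∫x·sin²(nπx/a) dx = a²/4, ∫x²·sin²(nπx/a) dx = a³·(1/6 − 1/(4n²π²)); higher powers xᵏ the same way, integrating xᵏ·cos(2nπx/a) by parts.
Normalization: ∫|u|² dx = 2.1100.
⟨x⟩ = 2.1100 and ⟨x²⟩ = 5.8797.
(Δx)² = 5.8797 − (2.1100)² = 1.4276.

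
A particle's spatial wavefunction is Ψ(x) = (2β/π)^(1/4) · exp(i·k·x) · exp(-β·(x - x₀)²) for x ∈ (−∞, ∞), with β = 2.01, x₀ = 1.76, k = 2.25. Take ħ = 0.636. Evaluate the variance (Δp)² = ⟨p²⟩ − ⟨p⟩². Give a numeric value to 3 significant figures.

Compute ⟨p⟩ and ⟨p²⟩ separately; (Δp)² = ⟨p²⟩ − ⟨p⟩².
Gaussian moments (u = x − x₀): ∫u^(2j)·e^(−2βu²) du = (2j−1)!!/(4β)^j · √(π/(2β)), odd powers integrate to 0; here √(π/(2β)) = 0.88402. Derivatives: Ψ′ = (ik − 2βu)·Ψ, Ψ″ = ((ik − 2βu)² − 2β)·Ψ; the odd-in-u pieces drop out.
⟨p⟩ = 1.4310 and ⟨p²⟩ = 2.8608.
(Δp)² = 2.8608 − (1.4310)² = 0.81304.

0.813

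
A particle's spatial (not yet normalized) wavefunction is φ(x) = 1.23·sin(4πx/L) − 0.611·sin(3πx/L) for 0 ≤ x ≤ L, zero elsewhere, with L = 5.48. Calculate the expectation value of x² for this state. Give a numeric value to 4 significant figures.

14.65

⟨x²⟩ = ∫ x²·|φ|² dx / ∫|φ|² dx (integrals over the domain).
On 0 ≤ x ≤ L (j ≠ l): ∫sin²(jπx/L) dx = L/2, ∫sin(jπx/L)·sin(lπx/L) dx = 0; diagonal moments ∫x·sin²(jπx/L) dx = L²/4, ∫x²·sin²(jπx/L) dx = L³·(1/6 − 1/(4j²π²)); cross terms ∫x·sin(jπx/L)·sin(lπx/L) dx = 0 for j + l even and −4jlL²/(π²(j² − l²)²) for j + l odd, ∫x²·sin(jπx/L)·sin(lπx/L) dx = (−1)^(j+l)·4jlL³/(π²(j² − l²)²); higher powers the same way via product-to-sum and parts.
State is unnormalized: ∫|φ|² dx = 5.1682, and ∫φ*·x²·φ dx = 75.718, so ⟨x²⟩ = 75.718 / 5.1682.
⟨x²⟩ = 14.651.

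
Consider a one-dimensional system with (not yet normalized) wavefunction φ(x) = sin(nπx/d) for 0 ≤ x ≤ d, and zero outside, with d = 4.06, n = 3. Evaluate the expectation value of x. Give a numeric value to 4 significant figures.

2.030

⟨x⟩ = ∫ x·|φ|² dx / ∫|φ|² dx (integrals over the domain).
With sin²θ = (1 − cos2θ)/2 on 0 ≤ x ≤ d: ∫sin²(nπx/d) dx = d/2, ∫x·sin²(nπx/d) dx = d²/4, ∫x²·sin²(nπx/d) dx = d³·(1/6 − 1/(4n²π²)); higher powers xᵏ the same way, integrating xᵏ·cos(2nπx/d) by parts.
State is unnormalized: ∫|φ|² dx = 2.0300, and ∫φ*·x·φ dx = 4.1209, so ⟨x⟩ = 4.1209 / 2.0300.
⟨x⟩ = 2.0300.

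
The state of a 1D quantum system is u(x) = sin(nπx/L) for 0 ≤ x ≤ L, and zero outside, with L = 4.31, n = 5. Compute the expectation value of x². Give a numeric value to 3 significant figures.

⟨x²⟩ = ∫ x²·|u|² dx / ∫|u|² dx (integrals over the domain).
With sin²θ = (1 − cos2θ)/2 on 0 ≤ x ≤ L: ∫sin²(nπx/L) dx = L/2, ∫x·sin²(nπx/L) dx = L²/4, ∫x²·sin²(nπx/L) dx = L³·(1/6 − 1/(4n²π²)); higher powers xᵏ the same way, integrating xᵏ·cos(2nπx/L) by parts.
State is unnormalized: ∫|u|² dx = 2.1550, and ∫u*·x²·u dx = 13.263, so ⟨x²⟩ = 13.263 / 2.1550.
⟨x²⟩ = 6.1544.

6.15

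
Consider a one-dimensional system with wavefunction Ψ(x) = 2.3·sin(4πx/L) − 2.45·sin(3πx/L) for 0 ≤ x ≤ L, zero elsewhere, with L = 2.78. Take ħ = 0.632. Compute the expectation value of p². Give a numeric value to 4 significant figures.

6.263

p² Ψ = −ħ² d²Ψ/dx²; ⟨p²⟩ = −ħ² ∫ Ψ*·Ψ'' dx / ∫|Ψ|² dx.
d²/dx² sin(jπx/L) = −(jπ/L)²·sin(jπx/L); on 0 ≤ x ≤ L, ∫sin²(jπx/L) dx = L/2 and ∫sin(jπx/L)·sin(lπx/L) dx = 0 for j ≠ l, so only diagonal terms survive in ∫|Ψ|² and ∫Ψ·Ψ″; ∫Ψ·Ψ′ dx = [Ψ²/2] between the walls = 0.
State is unnormalized: ∫|Ψ|² dx = 15.697, and ∫Ψ*·(−ħ² Ψ'') dx = 98.315, so ⟨p²⟩ = 98.315 / 15.697.
⟨p²⟩ = 6.2634.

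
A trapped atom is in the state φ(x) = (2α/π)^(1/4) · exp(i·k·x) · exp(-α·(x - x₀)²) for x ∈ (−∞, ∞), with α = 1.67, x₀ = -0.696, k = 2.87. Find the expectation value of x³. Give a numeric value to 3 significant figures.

⟨x³⟩ = ∫ x³·|φ|² dx (integrals over the domain).
Gaussian moments (u = x − x₀): ∫u^(2j)·e^(−2αu²) du = (2j−1)!!/(4α)^j · √(π/(2α)), odd powers integrate to 0; here √(π/(2α)) = 0.96984.
⟨x³⟩ = -0.64973.

-0.650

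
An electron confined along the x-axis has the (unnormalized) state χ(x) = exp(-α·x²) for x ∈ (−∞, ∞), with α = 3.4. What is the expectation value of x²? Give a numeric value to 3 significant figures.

⟨x²⟩ = ∫ x²·|χ|² dx / ∫|χ|² dx (integrals over the domain).
Gaussian moments: ∫x^(2j)·e^(−2αx²) dx = (2j−1)!!/(4α)^j · √(π/(2α)), odd powers integrate to 0; here √(π/(2α)) = 0.67971.
State is unnormalized: ∫|χ|² dx = 0.67971, and ∫χ*·x²·χ dx = 0.049978, so ⟨x²⟩ = 0.049978 / 0.67971.
⟨x²⟩ = 0.073529.

0.0735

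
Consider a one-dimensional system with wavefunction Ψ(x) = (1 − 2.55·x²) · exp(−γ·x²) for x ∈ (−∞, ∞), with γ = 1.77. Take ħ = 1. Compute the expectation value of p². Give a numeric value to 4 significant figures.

6.956

p² Ψ = −ħ² d²Ψ/dx²; ⟨p²⟩ = −ħ² ∫ Ψ*·Ψ'' dx / ∫|Ψ|² dx.
Expand each integrand as polynomial × e^(−2γx²) and use ∫x^(2j)·e^(−2γx²) dx = (2j−1)!!/(4γ)^j · √(π/(2γ)), odd powers → 0; here √(π/(2γ)) = 0.94205. Differentiate with the product rule, d/dx e^(−γx²) = −2γx·e^(−γx²).
State is unnormalized: ∫|Ψ|² dx = 0.63007, and ∫Ψ*·(−ħ² Ψ'') dx = 4.3827, so ⟨p²⟩ = 4.3827 / 0.63007.
⟨p²⟩ = 6.9558.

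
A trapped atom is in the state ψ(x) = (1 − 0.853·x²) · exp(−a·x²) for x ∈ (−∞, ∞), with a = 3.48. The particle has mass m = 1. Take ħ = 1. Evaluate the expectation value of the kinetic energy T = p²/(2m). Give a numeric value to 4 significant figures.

2.249

T = −(ħ²/2m) d²/dx², so ⟨T⟩ = −(ħ²/2m) ∫ ψ*·ψ'' dx / ∫|ψ|² dx; with m = 1.
Expand each integrand as polynomial × e^(−2ax²) and use ∫x^(2j)·e^(−2ax²) dx = (2j−1)!!/(4a)^j · √(π/(2a)), odd powers → 0; here √(π/(2a)) = 0.67185. Differentiate with the product rule, d/dx e^(−ax²) = −2ax·e^(−ax²).
State is unnormalized: ∫|ψ|² dx = 0.59708, and ∫ψ*·(−ħ²/2m · ψ'') dx = 1.3430, so ⟨T⟩ = 1.3430 / 0.59708.
⟨T⟩ = 2.2493.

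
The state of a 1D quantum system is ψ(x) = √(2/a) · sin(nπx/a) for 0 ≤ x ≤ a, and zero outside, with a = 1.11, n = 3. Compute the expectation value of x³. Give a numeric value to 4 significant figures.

0.3304

⟨x³⟩ = ∫ x³·|ψ|² dx (integrals over the domain).
With sin²θ = (1 − cos2θ)/2 on 0 ≤ x ≤ a: ∫sin²(nπx/a) dx = a/2, ∫x·sin²(nπx/a) dx = a²/4, ∫x²·sin²(nπx/a) dx = a³·(1/6 − 1/(4n²π²)); higher powers xᵏ the same way, integrating xᵏ·cos(2nπx/a) by parts.
⟨x³⟩ = 0.33036.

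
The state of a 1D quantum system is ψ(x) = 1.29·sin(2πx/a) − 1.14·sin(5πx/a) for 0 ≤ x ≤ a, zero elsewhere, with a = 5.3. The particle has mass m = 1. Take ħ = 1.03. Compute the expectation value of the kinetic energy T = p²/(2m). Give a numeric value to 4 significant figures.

2.462

T = −(ħ²/2m) d²/dx², so ⟨T⟩ = −(ħ²/2m) ∫ ψ*·ψ'' dx / ∫|ψ|² dx; with m = 1.
d²/dx² sin(jπx/a) = −(jπ/a)²·sin(jπx/a); on 0 ≤ x ≤ a, ∫sin²(jπx/a) dx = a/2 and ∫sin(jπx/a)·sin(lπx/a) dx = 0 for j ≠ l, so only diagonal terms survive in ∫|ψ|² and ∫ψ·ψ″; ∫ψ·ψ′ dx = [ψ²/2] between the walls = 0.
State is unnormalized: ∫|ψ|² dx = 7.8538, and ∫ψ*·(−ħ²/2m · ψ'') dx = 19.334, so ⟨T⟩ = 19.334 / 7.8538.
⟨T⟩ = 2.4618.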